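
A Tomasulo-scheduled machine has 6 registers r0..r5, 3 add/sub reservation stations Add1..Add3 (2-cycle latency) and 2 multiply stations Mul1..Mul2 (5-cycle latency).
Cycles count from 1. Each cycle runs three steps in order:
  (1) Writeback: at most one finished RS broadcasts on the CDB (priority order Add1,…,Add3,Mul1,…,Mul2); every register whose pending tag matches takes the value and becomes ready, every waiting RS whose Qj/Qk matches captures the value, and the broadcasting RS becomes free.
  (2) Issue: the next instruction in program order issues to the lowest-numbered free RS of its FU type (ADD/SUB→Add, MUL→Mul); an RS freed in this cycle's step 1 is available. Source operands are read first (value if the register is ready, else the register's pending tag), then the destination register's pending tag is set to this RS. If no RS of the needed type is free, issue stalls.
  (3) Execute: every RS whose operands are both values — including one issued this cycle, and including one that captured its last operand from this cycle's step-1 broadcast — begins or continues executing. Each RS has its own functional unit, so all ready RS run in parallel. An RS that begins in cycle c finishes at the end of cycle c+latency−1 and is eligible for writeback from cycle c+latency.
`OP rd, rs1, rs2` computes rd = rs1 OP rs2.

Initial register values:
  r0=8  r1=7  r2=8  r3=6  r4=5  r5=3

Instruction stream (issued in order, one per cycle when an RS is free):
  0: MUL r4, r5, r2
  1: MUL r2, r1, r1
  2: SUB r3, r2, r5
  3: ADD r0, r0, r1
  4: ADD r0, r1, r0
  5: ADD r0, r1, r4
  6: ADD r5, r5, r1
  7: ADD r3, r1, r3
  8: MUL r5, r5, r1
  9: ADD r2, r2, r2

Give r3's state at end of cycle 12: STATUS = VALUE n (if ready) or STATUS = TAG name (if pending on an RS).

c1: issue MUL r4<-Mul1 | r0:8,r1:7,r2:8,r3:6,r4:Mul1,r5:3
c2: issue MUL r2<-Mul2 | r0:8,r1:7,r2:Mul2,r3:6,r4:Mul1,r5:3
c3: issue SUB r3<-Add1 | r0:8,r1:7,r2:Mul2,r3:Add1,r4:Mul1,r5:3
c4: issue ADD r0<-Add2 | r0:Add2,r1:7,r2:Mul2,r3:Add1,r4:Mul1,r5:3
c5: issue ADD r0<-Add3 | r0:Add3,r1:7,r2:Mul2,r3:Add1,r4:Mul1,r5:3
c6: CDB Add2=15; issue ADD r0<-Add2 | r0:Add2,r1:7,r2:Mul2,r3:Add1,r4:Mul1,r5:3
c7: CDB Mul1=24; stall | r0:Add2,r1:7,r2:Mul2,r3:Add1,r4:24,r5:3
c8: CDB Add3=22; issue ADD r5<-Add3 | r0:Add2,r1:7,r2:Mul2,r3:Add1,r4:24,r5:Add3
c9: CDB Add2=31; issue ADD r3<-Add2 | r0:31,r1:7,r2:Mul2,r3:Add2,r4:24,r5:Add3
c10: CDB Add3=10; issue MUL r5<-Mul1 | r0:31,r1:7,r2:Mul2,r3:Add2,r4:24,r5:Mul1
c11: CDB Mul2=49; issue ADD r2<-Add3 | r0:31,r1:7,r2:Add3,r3:Add2,r4:24,r5:Mul1
c12: - | r0:31,r1:7,r2:Add3,r3:Add2,r4:24,r5:Mul1

STATUS = TAG Add2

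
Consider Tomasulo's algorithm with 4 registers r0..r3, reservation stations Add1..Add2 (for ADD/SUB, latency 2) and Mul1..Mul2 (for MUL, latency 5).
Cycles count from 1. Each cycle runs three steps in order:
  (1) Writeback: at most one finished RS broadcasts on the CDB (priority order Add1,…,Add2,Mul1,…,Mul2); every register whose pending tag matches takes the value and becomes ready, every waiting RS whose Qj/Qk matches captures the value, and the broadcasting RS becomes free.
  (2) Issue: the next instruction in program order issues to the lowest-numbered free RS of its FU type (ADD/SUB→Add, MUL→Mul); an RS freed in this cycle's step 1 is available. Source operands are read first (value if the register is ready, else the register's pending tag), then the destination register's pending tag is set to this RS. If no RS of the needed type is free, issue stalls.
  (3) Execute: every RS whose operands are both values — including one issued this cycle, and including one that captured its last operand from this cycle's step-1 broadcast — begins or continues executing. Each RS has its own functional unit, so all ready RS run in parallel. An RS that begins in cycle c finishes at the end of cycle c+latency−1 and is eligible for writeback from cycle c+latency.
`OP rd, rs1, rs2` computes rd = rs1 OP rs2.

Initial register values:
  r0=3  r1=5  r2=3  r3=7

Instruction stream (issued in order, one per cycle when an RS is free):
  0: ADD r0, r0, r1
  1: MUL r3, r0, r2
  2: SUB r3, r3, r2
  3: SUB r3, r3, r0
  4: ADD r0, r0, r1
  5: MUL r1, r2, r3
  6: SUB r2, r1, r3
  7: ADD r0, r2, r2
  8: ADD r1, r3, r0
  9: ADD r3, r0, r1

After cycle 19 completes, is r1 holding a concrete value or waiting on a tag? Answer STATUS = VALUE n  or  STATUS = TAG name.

STATUS = VALUE 39

cycle 1: issue ADD r0<-Add1 // r0:Add1,r1:5,r2:3,r3:7
cycle 2: issue MUL r3<-Mul1 // r0:Add1,r1:5,r2:3,r3:Mul1
cycle 3: CDB Add1=8; issue SUB r3<-Add1 // r0:8,r1:5,r2:3,r3:Add1
cycle 4: issue SUB r3<-Add2 // r0:8,r1:5,r2:3,r3:Add2
cycle 5: stall // r0:8,r1:5,r2:3,r3:Add2
cycle 6: stall // r0:8,r1:5,r2:3,r3:Add2
cycle 7: stall // r0:8,r1:5,r2:3,r3:Add2
cycle 8: CDB Mul1=24; stall // r0:8,r1:5,r2:3,r3:Add2
cycle 9: stall // r0:8,r1:5,r2:3,r3:Add2
cycle 10: CDB Add1=21; issue ADD r0<-Add1 // r0:Add1,r1:5,r2:3,r3:Add2
cycle 11: issue MUL r1<-Mul1 // r0:Add1,r1:Mul1,r2:3,r3:Add2
cycle 12: CDB Add1=13; issue SUB r2<-Add1 // r0:13,r1:Mul1,r2:Add1,r3:Add2
cycle 13: CDB Add2=13; issue ADD r0<-Add2 // r0:Add2,r1:Mul1,r2:Add1,r3:13
cycle 14: stall // r0:Add2,r1:Mul1,r2:Add1,r3:13
cycle 15: stall // r0:Add2,r1:Mul1,r2:Add1,r3:13
cycle 16: stall // r0:Add2,r1:Mul1,r2:Add1,r3:13
cycle 17: stall // r0:Add2,r1:Mul1,r2:Add1,r3:13
cycle 18: CDB Mul1=39; stall // r0:Add2,r1:39,r2:Add1,r3:13
cycle 19: stall // r0:Add2,r1:39,r2:Add1,r3:13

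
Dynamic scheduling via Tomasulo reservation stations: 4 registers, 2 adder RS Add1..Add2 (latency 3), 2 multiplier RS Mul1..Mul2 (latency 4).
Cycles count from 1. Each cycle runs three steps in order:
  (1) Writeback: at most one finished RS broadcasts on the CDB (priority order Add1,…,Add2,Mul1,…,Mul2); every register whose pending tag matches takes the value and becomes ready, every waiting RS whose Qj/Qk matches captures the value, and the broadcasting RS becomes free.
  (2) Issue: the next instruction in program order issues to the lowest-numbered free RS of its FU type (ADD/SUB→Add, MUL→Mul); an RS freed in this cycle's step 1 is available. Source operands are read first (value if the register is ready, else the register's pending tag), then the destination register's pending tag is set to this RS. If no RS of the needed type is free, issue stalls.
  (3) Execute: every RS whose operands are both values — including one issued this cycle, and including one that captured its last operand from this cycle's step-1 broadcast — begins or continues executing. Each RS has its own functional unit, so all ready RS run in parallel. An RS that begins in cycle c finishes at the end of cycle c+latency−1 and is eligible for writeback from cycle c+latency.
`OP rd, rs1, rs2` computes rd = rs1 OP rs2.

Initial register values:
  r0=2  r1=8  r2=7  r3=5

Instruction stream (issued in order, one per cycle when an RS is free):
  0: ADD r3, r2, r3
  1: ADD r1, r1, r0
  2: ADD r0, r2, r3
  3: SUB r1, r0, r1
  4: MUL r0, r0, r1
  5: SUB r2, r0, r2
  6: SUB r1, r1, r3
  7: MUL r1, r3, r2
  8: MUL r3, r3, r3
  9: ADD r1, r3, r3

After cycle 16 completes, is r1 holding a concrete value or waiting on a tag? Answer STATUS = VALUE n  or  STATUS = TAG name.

cycle 1: issue ADD r3<-Add1 // r0:2,r1:8,r2:7,r3:Add1
cycle 2: issue ADD r1<-Add2 // r0:2,r1:Add2,r2:7,r3:Add1
cycle 3: stall // r0:2,r1:Add2,r2:7,r3:Add1
cycle 4: CDB Add1=12; issue ADD r0<-Add1 // r0:Add1,r1:Add2,r2:7,r3:12
cycle 5: CDB Add2=10; issue SUB r1<-Add2 // r0:Add1,r1:Add2,r2:7,r3:12
cycle 6: issue MUL r0<-Mul1 // r0:Mul1,r1:Add2,r2:7,r3:12
cycle 7: CDB Add1=19; issue SUB r2<-Add1 // r0:Mul1,r1:Add2,r2:Add1,r3:12
cycle 8: stall // r0:Mul1,r1:Add2,r2:Add1,r3:12
cycle 9: stall // r0:Mul1,r1:Add2,r2:Add1,r3:12
cycle 10: CDB Add2=9; issue SUB r1<-Add2 // r0:Mul1,r1:Add2,r2:Add1,r3:12
cycle 11: issue MUL r1<-Mul2 // r0:Mul1,r1:Mul2,r2:Add1,r3:12
cycle 12: stall // r0:Mul1,r1:Mul2,r2:Add1,r3:12
cycle 13: CDB Add2=-3; stall // r0:Mul1,r1:Mul2,r2:Add1,r3:12
cycle 14: CDB Mul1=171; issue MUL r3<-Mul1 // r0:171,r1:Mul2,r2:Add1,r3:Mul1
cycle 15: issue ADD r1<-Add2 // r0:171,r1:Add2,r2:Add1,r3:Mul1
cycle 16: - // r0:171,r1:Add2,r2:Add1,r3:Mul1

STATUS = TAG Add2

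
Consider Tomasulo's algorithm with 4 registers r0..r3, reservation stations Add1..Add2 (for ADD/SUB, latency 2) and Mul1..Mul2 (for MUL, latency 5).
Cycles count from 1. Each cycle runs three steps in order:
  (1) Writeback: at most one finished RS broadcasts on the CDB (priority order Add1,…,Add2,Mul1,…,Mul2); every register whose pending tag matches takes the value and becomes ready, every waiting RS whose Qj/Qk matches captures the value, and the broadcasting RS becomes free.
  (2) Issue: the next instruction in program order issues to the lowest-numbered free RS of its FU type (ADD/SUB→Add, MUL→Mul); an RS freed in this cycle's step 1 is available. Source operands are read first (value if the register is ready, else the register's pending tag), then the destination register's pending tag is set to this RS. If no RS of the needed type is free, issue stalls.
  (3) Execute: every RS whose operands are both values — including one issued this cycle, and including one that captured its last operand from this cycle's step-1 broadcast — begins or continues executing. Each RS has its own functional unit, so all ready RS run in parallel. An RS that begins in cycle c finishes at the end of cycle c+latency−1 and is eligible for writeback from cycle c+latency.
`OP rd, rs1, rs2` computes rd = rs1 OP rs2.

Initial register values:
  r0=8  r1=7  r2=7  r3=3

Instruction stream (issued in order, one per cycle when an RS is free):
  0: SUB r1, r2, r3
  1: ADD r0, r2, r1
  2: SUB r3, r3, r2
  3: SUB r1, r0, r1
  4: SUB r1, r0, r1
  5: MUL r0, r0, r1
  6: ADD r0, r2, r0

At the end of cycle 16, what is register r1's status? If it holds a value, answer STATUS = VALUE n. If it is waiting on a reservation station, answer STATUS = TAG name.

STATUS = VALUE 4

c1: issue SUB r1<-Add1 | r0:8,r1:Add1,r2:7,r3:3
c2: issue ADD r0<-Add2 | r0:Add2,r1:Add1,r2:7,r3:3
c3: CDB Add1=4; issue SUB r3<-Add1 | r0:Add2,r1:4,r2:7,r3:Add1
c4: stall | r0:Add2,r1:4,r2:7,r3:Add1
c5: CDB Add1=-4; issue SUB r1<-Add1 | r0:Add2,r1:Add1,r2:7,r3:-4
c6: CDB Add2=11; issue SUB r1<-Add2 | r0:11,r1:Add2,r2:7,r3:-4
c7: issue MUL r0<-Mul1 | r0:Mul1,r1:Add2,r2:7,r3:-4
c8: CDB Add1=7; issue ADD r0<-Add1 | r0:Add1,r1:Add2,r2:7,r3:-4
c9: - | r0:Add1,r1:Add2,r2:7,r3:-4
c10: CDB Add2=4 | r0:Add1,r1:4,r2:7,r3:-4
c11: - | r0:Add1,r1:4,r2:7,r3:-4
c12: - | r0:Add1,r1:4,r2:7,r3:-4
c13: - | r0:Add1,r1:4,r2:7,r3:-4
c14: - | r0:Add1,r1:4,r2:7,r3:-4
c15: CDB Mul1=44 | r0:Add1,r1:4,r2:7,r3:-4
c16: - | r0:Add1,r1:4,r2:7,r3:-4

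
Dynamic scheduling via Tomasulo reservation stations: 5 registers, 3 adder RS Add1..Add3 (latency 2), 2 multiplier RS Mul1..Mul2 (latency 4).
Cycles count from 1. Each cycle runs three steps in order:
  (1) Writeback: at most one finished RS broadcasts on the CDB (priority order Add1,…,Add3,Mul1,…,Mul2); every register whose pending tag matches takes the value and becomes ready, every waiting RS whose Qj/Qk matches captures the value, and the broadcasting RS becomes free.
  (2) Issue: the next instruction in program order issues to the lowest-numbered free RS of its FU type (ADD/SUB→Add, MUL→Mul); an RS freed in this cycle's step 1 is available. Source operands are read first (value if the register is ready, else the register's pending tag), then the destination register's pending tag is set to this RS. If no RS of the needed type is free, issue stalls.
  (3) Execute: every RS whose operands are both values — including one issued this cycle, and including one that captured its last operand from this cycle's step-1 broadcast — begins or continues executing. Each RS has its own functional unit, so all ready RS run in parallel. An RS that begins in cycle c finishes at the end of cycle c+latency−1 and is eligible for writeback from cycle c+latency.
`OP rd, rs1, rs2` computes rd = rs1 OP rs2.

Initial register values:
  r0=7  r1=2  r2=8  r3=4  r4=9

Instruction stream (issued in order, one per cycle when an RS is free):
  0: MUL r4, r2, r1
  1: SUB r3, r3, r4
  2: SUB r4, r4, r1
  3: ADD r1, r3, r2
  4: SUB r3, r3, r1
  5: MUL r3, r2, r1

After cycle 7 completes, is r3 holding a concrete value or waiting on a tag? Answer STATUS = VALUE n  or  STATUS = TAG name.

  c1: issue MUL r4<-Mul1  regs: r0:7,r1:2,r2:8,r3:4,r4:Mul1
  c2: issue SUB r3<-Add1  regs: r0:7,r1:2,r2:8,r3:Add1,r4:Mul1
  c3: issue SUB r4<-Add2  regs: r0:7,r1:2,r2:8,r3:Add1,r4:Add2
  c4: issue ADD r1<-Add3  regs: r0:7,r1:Add3,r2:8,r3:Add1,r4:Add2
  c5: CDB Mul1=16; stall  regs: r0:7,r1:Add3,r2:8,r3:Add1,r4:Add2
  c6: stall  regs: r0:7,r1:Add3,r2:8,r3:Add1,r4:Add2
  c7: CDB Add1=-12; issue SUB r3<-Add1  regs: r0:7,r1:Add3,r2:8,r3:Add1,r4:Add2

STATUS = TAG Add1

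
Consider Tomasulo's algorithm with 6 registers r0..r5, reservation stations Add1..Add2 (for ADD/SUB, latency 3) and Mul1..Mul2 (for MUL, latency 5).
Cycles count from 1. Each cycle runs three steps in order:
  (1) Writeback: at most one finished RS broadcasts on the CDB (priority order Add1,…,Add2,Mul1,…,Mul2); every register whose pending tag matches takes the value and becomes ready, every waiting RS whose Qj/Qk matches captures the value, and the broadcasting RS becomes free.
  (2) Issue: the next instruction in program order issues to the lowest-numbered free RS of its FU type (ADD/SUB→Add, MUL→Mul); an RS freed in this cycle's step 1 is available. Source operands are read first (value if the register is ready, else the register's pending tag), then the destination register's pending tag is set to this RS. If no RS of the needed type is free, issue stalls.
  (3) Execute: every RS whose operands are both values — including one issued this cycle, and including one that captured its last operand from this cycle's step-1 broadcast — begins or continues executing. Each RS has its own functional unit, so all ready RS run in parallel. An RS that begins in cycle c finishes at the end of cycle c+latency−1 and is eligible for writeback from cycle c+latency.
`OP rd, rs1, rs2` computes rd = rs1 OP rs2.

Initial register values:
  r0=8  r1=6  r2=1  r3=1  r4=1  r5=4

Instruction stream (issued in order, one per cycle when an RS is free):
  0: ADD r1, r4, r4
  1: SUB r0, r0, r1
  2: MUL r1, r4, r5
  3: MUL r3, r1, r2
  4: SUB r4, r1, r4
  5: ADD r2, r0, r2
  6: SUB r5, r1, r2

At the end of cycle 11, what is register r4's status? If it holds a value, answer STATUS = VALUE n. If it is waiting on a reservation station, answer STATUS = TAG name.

cycle 1: issue ADD r1<-Add1 // r0:8,r1:Add1,r2:1,r3:1,r4:1,r5:4
cycle 2: issue SUB r0<-Add2 // r0:Add2,r1:Add1,r2:1,r3:1,r4:1,r5:4
cycle 3: issue MUL r1<-Mul1 // r0:Add2,r1:Mul1,r2:1,r3:1,r4:1,r5:4
cycle 4: CDB Add1=2; issue MUL r3<-Mul2 // r0:Add2,r1:Mul1,r2:1,r3:Mul2,r4:1,r5:4
cycle 5: issue SUB r4<-Add1 // r0:Add2,r1:Mul1,r2:1,r3:Mul2,r4:Add1,r5:4
cycle 6: stall // r0:Add2,r1:Mul1,r2:1,r3:Mul2,r4:Add1,r5:4
cycle 7: CDB Add2=6; issue ADD r2<-Add2 // r0:6,r1:Mul1,r2:Add2,r3:Mul2,r4:Add1,r5:4
cycle 8: CDB Mul1=4; stall // r0:6,r1:4,r2:Add2,r3:Mul2,r4:Add1,r5:4
cycle 9: stall // r0:6,r1:4,r2:Add2,r3:Mul2,r4:Add1,r5:4
cycle 10: CDB Add2=7; issue SUB r5<-Add2 // r0:6,r1:4,r2:7,r3:Mul2,r4:Add1,r5:Add2
cycle 11: CDB Add1=3 // r0:6,r1:4,r2:7,r3:Mul2,r4:3,r5:Add2

STATUS = VALUE 3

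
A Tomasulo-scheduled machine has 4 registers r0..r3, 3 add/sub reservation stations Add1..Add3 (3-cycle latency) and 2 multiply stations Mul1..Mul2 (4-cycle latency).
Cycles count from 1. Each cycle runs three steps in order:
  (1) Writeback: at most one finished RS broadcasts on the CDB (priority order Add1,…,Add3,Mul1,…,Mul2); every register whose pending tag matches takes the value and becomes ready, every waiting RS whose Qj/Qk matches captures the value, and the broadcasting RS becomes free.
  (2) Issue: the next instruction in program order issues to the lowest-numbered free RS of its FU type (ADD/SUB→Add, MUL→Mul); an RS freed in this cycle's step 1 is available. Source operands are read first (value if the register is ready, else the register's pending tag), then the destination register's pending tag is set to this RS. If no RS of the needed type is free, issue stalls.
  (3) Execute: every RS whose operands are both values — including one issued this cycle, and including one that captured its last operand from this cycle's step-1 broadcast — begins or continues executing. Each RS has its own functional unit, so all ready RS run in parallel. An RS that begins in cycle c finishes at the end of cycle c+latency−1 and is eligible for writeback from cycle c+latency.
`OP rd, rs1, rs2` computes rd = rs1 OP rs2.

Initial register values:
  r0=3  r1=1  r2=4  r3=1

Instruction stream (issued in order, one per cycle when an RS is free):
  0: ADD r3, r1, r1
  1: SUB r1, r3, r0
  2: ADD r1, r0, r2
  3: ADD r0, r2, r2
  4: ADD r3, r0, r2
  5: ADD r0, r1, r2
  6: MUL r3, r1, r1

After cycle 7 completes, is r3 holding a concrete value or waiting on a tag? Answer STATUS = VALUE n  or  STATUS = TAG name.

c1: issue ADD r3<-Add1 | r0:3,r1:1,r2:4,r3:Add1
c2: issue SUB r1<-Add2 | r0:3,r1:Add2,r2:4,r3:Add1
c3: issue ADD r1<-Add3 | r0:3,r1:Add3,r2:4,r3:Add1
c4: CDB Add1=2; issue ADD r0<-Add1 | r0:Add1,r1:Add3,r2:4,r3:2
c5: stall | r0:Add1,r1:Add3,r2:4,r3:2
c6: CDB Add3=7; issue ADD r3<-Add3 | r0:Add1,r1:7,r2:4,r3:Add3
c7: CDB Add1=8; issue ADD r0<-Add1 | r0:Add1,r1:7,r2:4,r3:Add3

STATUS = TAG Add3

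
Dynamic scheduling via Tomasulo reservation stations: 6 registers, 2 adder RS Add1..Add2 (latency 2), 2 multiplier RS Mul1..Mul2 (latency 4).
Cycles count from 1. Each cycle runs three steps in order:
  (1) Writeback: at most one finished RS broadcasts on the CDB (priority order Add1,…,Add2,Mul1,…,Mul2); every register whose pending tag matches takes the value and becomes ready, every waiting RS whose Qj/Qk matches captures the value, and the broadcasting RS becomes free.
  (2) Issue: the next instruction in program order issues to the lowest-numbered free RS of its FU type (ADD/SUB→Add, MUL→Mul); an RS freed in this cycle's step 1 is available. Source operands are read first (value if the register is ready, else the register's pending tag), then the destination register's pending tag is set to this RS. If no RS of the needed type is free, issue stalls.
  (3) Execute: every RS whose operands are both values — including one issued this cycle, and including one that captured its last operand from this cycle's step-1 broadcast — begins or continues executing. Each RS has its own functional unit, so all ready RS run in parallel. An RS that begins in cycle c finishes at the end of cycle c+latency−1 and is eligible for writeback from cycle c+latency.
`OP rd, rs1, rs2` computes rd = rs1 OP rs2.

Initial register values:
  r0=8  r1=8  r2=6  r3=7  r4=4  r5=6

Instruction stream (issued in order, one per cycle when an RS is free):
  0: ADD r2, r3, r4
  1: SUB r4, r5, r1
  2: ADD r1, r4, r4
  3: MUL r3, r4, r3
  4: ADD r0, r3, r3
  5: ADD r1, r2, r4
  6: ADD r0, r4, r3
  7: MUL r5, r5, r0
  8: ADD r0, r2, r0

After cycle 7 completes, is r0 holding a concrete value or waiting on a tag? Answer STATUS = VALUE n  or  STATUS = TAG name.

STATUS = TAG Add2

cycle 1: issue ADD r2<-Add1 // r0:8,r1:8,r2:Add1,r3:7,r4:4,r5:6
cycle 2: issue SUB r4<-Add2 // r0:8,r1:8,r2:Add1,r3:7,r4:Add2,r5:6
cycle 3: CDB Add1=11; issue ADD r1<-Add1 // r0:8,r1:Add1,r2:11,r3:7,r4:Add2,r5:6
cycle 4: CDB Add2=-2; issue MUL r3<-Mul1 // r0:8,r1:Add1,r2:11,r3:Mul1,r4:-2,r5:6
cycle 5: issue ADD r0<-Add2 // r0:Add2,r1:Add1,r2:11,r3:Mul1,r4:-2,r5:6
cycle 6: CDB Add1=-4; issue ADD r1<-Add1 // r0:Add2,r1:Add1,r2:11,r3:Mul1,r4:-2,r5:6
cycle 7: stall // r0:Add2,r1:Add1,r2:11,r3:Mul1,r4:-2,r5:6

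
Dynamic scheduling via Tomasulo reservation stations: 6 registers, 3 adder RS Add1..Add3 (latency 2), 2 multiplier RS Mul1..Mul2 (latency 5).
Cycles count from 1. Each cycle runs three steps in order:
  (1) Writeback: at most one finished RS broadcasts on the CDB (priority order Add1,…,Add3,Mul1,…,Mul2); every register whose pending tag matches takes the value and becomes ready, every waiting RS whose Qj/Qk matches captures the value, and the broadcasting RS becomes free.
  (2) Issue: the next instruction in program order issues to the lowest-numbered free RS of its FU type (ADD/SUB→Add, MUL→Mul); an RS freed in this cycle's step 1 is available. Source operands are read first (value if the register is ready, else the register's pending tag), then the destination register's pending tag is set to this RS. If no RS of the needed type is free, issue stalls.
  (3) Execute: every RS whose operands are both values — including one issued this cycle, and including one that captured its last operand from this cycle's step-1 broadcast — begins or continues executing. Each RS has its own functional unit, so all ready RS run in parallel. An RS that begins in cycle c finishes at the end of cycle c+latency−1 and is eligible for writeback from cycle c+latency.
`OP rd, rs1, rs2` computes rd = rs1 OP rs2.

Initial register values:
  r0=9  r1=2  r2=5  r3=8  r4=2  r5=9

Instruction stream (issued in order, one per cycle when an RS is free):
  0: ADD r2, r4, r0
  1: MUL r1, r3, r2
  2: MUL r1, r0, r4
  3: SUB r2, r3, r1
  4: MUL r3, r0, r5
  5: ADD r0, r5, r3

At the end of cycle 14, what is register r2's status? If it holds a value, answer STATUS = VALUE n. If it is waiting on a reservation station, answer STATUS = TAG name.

c1: issue ADD r2<-Add1 | r0:9,r1:2,r2:Add1,r3:8,r4:2,r5:9
c2: issue MUL r1<-Mul1 | r0:9,r1:Mul1,r2:Add1,r3:8,r4:2,r5:9
c3: CDB Add1=11; issue MUL r1<-Mul2 | r0:9,r1:Mul2,r2:11,r3:8,r4:2,r5:9
c4: issue SUB r2<-Add1 | r0:9,r1:Mul2,r2:Add1,r3:8,r4:2,r5:9
c5: stall | r0:9,r1:Mul2,r2:Add1,r3:8,r4:2,r5:9
c6: stall | r0:9,r1:Mul2,r2:Add1,r3:8,r4:2,r5:9
c7: stall | r0:9,r1:Mul2,r2:Add1,r3:8,r4:2,r5:9
c8: CDB Mul1=88; issue MUL r3<-Mul1 | r0:9,r1:Mul2,r2:Add1,r3:Mul1,r4:2,r5:9
c9: CDB Mul2=18; issue ADD r0<-Add2 | r0:Add2,r1:18,r2:Add1,r3:Mul1,r4:2,r5:9
c10: - | r0:Add2,r1:18,r2:Add1,r3:Mul1,r4:2,r5:9
c11: CDB Add1=-10 | r0:Add2,r1:18,r2:-10,r3:Mul1,r4:2,r5:9
c12: - | r0:Add2,r1:18,r2:-10,r3:Mul1,r4:2,r5:9
c13: CDB Mul1=81 | r0:Add2,r1:18,r2:-10,r3:81,r4:2,r5:9
c14: - | r0:Add2,r1:18,r2:-10,r3:81,r4:2,r5:9

STATUS = VALUE -10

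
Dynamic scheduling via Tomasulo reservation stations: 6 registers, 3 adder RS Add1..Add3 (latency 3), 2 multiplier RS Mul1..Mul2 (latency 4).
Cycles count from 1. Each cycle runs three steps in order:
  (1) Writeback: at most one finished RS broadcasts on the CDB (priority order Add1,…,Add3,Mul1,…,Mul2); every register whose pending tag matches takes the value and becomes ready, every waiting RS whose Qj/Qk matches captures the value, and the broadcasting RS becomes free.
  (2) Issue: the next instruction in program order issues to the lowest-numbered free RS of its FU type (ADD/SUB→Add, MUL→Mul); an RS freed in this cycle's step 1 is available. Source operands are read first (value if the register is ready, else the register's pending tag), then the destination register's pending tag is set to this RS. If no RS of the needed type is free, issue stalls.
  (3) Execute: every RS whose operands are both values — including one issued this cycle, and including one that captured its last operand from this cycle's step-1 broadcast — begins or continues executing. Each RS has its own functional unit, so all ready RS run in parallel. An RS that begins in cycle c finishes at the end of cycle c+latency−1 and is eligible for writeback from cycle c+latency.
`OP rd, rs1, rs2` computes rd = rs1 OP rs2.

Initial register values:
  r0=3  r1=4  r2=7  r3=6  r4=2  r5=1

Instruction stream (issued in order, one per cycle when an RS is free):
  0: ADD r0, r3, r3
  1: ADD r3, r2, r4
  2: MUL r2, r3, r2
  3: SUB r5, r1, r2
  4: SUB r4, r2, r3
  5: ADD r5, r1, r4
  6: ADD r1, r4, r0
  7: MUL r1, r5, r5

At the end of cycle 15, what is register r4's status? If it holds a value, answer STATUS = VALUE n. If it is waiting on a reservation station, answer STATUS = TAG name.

  c1: issue ADD r0<-Add1  regs: r0:Add1,r1:4,r2:7,r3:6,r4:2,r5:1
  c2: issue ADD r3<-Add2  regs: r0:Add1,r1:4,r2:7,r3:Add2,r4:2,r5:1
  c3: issue MUL r2<-Mul1  regs: r0:Add1,r1:4,r2:Mul1,r3:Add2,r4:2,r5:1
  c4: CDB Add1=12; issue SUB r5<-Add1  regs: r0:12,r1:4,r2:Mul1,r3:Add2,r4:2,r5:Add1
  c5: CDB Add2=9; issue SUB r4<-Add2  regs: r0:12,r1:4,r2:Mul1,r3:9,r4:Add2,r5:Add1
  c6: issue ADD r5<-Add3  regs: r0:12,r1:4,r2:Mul1,r3:9,r4:Add2,r5:Add3
  c7: stall  regs: r0:12,r1:4,r2:Mul1,r3:9,r4:Add2,r5:Add3
  c8: stall  regs: r0:12,r1:4,r2:Mul1,r3:9,r4:Add2,r5:Add3
  c9: CDB Mul1=63; stall  regs: r0:12,r1:4,r2:63,r3:9,r4:Add2,r5:Add3
  c10: stall  regs: r0:12,r1:4,r2:63,r3:9,r4:Add2,r5:Add3
  c11: stall  regs: r0:12,r1:4,r2:63,r3:9,r4:Add2,r5:Add3
  c12: CDB Add1=-59; issue ADD r1<-Add1  regs: r0:12,r1:Add1,r2:63,r3:9,r4:Add2,r5:Add3
  c13: CDB Add2=54; issue MUL r1<-Mul1  regs: r0:12,r1:Mul1,r2:63,r3:9,r4:54,r5:Add3
  c14: -  regs: r0:12,r1:Mul1,r2:63,r3:9,r4:54,r5:Add3
  c15: -  regs: r0:12,r1:Mul1,r2:63,r3:9,r4:54,r5:Add3

STATUS = VALUE 54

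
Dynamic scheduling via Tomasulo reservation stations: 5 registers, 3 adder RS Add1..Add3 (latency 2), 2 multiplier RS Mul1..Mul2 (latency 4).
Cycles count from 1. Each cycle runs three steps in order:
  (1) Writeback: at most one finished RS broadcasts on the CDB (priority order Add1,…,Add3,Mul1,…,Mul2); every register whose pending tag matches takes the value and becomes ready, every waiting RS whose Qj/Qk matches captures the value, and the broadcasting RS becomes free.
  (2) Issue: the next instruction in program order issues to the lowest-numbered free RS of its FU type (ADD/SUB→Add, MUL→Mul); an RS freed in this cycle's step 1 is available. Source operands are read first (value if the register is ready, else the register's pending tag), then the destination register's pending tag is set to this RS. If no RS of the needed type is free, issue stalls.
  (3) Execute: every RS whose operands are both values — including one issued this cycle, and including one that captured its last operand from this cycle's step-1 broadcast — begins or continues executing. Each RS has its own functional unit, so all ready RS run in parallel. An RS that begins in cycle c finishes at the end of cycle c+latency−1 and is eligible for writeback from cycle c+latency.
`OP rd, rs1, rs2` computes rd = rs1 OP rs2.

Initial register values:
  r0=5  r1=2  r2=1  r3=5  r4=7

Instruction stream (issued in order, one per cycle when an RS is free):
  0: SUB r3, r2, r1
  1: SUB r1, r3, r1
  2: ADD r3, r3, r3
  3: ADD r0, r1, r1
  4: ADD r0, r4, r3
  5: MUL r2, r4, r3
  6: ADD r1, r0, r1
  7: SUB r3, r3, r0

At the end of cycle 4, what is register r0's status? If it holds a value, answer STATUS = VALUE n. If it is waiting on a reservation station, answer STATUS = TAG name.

c1: issue SUB r3<-Add1 | r0:5,r1:2,r2:1,r3:Add1,r4:7
c2: issue SUB r1<-Add2 | r0:5,r1:Add2,r2:1,r3:Add1,r4:7
c3: CDB Add1=-1; issue ADD r3<-Add1 | r0:5,r1:Add2,r2:1,r3:Add1,r4:7
c4: issue ADD r0<-Add3 | r0:Add3,r1:Add2,r2:1,r3:Add1,r4:7

STATUS = TAG Add3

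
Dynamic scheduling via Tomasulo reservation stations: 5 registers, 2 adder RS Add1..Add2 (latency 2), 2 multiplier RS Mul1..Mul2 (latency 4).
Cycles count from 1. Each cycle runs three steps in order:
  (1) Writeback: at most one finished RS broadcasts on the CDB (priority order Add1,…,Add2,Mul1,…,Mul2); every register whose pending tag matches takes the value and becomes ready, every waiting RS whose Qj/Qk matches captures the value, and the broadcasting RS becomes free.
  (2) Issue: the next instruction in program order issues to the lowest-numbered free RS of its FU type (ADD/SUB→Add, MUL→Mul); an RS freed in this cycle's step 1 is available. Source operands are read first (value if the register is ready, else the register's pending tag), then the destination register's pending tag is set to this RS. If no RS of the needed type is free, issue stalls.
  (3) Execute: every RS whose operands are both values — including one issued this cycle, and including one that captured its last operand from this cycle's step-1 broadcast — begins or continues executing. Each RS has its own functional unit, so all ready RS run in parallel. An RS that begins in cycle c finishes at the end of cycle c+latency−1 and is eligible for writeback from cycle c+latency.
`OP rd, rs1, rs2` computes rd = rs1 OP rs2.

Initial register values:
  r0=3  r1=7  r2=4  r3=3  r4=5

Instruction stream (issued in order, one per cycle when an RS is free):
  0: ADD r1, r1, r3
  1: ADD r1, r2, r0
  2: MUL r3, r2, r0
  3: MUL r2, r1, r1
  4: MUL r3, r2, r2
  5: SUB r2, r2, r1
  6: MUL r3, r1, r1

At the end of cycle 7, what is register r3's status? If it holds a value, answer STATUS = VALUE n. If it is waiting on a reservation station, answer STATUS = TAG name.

  c1: issue ADD r1<-Add1  regs: r0:3,r1:Add1,r2:4,r3:3,r4:5
  c2: issue ADD r1<-Add2  regs: r0:3,r1:Add2,r2:4,r3:3,r4:5
  c3: CDB Add1=10; issue MUL r3<-Mul1  regs: r0:3,r1:Add2,r2:4,r3:Mul1,r4:5
  c4: CDB Add2=7; issue MUL r2<-Mul2  regs: r0:3,r1:7,r2:Mul2,r3:Mul1,r4:5
  c5: stall  regs: r0:3,r1:7,r2:Mul2,r3:Mul1,r4:5
  c6: stall  regs: r0:3,r1:7,r2:Mul2,r3:Mul1,r4:5
  c7: CDB Mul1=12; issue MUL r3<-Mul1  regs: r0:3,r1:7,r2:Mul2,r3:Mul1,r4:5

STATUS = TAG Mul1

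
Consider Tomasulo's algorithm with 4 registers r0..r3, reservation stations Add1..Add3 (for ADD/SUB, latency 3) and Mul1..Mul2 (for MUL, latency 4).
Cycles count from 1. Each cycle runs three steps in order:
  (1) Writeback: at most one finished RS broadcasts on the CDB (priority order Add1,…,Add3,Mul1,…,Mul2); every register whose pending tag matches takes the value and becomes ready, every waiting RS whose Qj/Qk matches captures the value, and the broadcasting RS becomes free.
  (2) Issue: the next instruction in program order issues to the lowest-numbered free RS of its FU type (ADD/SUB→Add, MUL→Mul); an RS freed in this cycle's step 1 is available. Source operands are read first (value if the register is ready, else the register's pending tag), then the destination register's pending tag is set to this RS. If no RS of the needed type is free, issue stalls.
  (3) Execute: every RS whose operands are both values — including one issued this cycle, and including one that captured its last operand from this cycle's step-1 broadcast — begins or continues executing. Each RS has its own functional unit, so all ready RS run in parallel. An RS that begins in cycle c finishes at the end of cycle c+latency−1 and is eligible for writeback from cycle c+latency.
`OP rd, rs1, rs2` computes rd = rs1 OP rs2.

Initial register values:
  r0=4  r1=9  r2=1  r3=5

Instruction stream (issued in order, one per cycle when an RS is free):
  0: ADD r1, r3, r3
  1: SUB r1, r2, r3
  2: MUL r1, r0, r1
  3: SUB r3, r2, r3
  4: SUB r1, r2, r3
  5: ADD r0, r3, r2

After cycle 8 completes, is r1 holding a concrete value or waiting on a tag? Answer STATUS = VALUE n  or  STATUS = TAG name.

  c1: issue ADD r1<-Add1  regs: r0:4,r1:Add1,r2:1,r3:5
  c2: issue SUB r1<-Add2  regs: r0:4,r1:Add2,r2:1,r3:5
  c3: issue MUL r1<-Mul1  regs: r0:4,r1:Mul1,r2:1,r3:5
  c4: CDB Add1=10; issue SUB r3<-Add1  regs: r0:4,r1:Mul1,r2:1,r3:Add1
  c5: CDB Add2=-4; issue SUB r1<-Add2  regs: r0:4,r1:Add2,r2:1,r3:Add1
  c6: issue ADD r0<-Add3  regs: r0:Add3,r1:Add2,r2:1,r3:Add1
  c7: CDB Add1=-4  regs: r0:Add3,r1:Add2,r2:1,r3:-4
  c8: -  regs: r0:Add3,r1:Add2,r2:1,r3:-4

STATUS = TAG Add2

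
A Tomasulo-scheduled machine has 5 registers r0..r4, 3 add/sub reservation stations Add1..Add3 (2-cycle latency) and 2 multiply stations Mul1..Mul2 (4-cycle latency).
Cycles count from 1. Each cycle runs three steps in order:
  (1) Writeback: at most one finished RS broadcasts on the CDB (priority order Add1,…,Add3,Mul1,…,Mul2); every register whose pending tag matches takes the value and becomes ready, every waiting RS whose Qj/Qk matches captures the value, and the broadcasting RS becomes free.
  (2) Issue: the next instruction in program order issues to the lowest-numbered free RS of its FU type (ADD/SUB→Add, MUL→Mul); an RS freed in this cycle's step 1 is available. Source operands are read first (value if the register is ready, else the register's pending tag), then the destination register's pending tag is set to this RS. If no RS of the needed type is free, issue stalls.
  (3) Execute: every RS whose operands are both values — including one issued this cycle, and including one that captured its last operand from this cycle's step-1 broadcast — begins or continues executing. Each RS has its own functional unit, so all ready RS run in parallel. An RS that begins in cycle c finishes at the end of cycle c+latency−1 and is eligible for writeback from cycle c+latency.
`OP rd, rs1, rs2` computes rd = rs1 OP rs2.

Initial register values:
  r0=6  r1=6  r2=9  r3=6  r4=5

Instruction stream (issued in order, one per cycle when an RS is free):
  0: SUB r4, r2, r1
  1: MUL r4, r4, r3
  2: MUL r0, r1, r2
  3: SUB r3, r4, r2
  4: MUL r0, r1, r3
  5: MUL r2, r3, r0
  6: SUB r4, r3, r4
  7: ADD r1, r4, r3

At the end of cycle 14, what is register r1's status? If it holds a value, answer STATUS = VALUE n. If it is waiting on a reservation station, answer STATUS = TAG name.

STATUS = VALUE 0

  c1: issue SUB r4<-Add1  regs: r0:6,r1:6,r2:9,r3:6,r4:Add1
  c2: issue MUL r4<-Mul1  regs: r0:6,r1:6,r2:9,r3:6,r4:Mul1
  c3: CDB Add1=3; issue MUL r0<-Mul2  regs: r0:Mul2,r1:6,r2:9,r3:6,r4:Mul1
  c4: issue SUB r3<-Add1  regs: r0:Mul2,r1:6,r2:9,r3:Add1,r4:Mul1
  c5: stall  regs: r0:Mul2,r1:6,r2:9,r3:Add1,r4:Mul1
  c6: stall  regs: r0:Mul2,r1:6,r2:9,r3:Add1,r4:Mul1
  c7: CDB Mul1=18; issue MUL r0<-Mul1  regs: r0:Mul1,r1:6,r2:9,r3:Add1,r4:18
  c8: CDB Mul2=54; issue MUL r2<-Mul2  regs: r0:Mul1,r1:6,r2:Mul2,r3:Add1,r4:18
  c9: CDB Add1=9; issue SUB r4<-Add1  regs: r0:Mul1,r1:6,r2:Mul2,r3:9,r4:Add1
  c10: issue ADD r1<-Add2  regs: r0:Mul1,r1:Add2,r2:Mul2,r3:9,r4:Add1
  c11: CDB Add1=-9  regs: r0:Mul1,r1:Add2,r2:Mul2,r3:9,r4:-9
  c12: -  regs: r0:Mul1,r1:Add2,r2:Mul2,r3:9,r4:-9
  c13: CDB Add2=0  regs: r0:Mul1,r1:0,r2:Mul2,r3:9,r4:-9
  c14: CDB Mul1=54  regs: r0:54,r1:0,r2:Mul2,r3:9,r4:-9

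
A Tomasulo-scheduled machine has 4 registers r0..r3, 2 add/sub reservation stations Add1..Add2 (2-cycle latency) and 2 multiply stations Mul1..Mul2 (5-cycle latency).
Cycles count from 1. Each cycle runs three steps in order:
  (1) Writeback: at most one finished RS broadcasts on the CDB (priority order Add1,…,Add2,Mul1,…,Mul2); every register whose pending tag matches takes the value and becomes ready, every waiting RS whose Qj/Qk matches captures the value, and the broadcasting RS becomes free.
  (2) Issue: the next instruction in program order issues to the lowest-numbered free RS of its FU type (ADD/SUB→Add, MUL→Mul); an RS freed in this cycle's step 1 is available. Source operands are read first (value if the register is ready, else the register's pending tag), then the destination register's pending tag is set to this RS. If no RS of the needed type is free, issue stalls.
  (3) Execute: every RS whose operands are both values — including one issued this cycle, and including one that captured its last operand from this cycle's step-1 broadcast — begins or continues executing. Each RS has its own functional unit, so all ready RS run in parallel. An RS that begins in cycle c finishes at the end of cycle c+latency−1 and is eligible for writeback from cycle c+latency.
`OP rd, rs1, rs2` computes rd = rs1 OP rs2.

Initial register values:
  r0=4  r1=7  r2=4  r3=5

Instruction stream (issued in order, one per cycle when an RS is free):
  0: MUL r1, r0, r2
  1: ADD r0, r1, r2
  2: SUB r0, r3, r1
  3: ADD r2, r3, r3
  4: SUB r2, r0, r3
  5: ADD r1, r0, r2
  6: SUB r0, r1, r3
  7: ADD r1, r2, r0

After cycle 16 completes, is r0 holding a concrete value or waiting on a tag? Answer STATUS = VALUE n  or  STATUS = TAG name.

STATUS = VALUE -32

cycle 1: issue MUL r1<-Mul1 // r0:4,r1:Mul1,r2:4,r3:5
cycle 2: issue ADD r0<-Add1 // r0:Add1,r1:Mul1,r2:4,r3:5
cycle 3: issue SUB r0<-Add2 // r0:Add2,r1:Mul1,r2:4,r3:5
cycle 4: stall // r0:Add2,r1:Mul1,r2:4,r3:5
cycle 5: stall // r0:Add2,r1:Mul1,r2:4,r3:5
cycle 6: CDB Mul1=16; stall // r0:Add2,r1:16,r2:4,r3:5
cycle 7: stall // r0:Add2,r1:16,r2:4,r3:5
cycle 8: CDB Add1=20; issue ADD r2<-Add1 // r0:Add2,r1:16,r2:Add1,r3:5
cycle 9: CDB Add2=-11; issue SUB r2<-Add2 // r0:-11,r1:16,r2:Add2,r3:5
cycle 10: CDB Add1=10; issue ADD r1<-Add1 // r0:-11,r1:Add1,r2:Add2,r3:5
cycle 11: CDB Add2=-16; issue SUB r0<-Add2 // r0:Add2,r1:Add1,r2:-16,r3:5
cycle 12: stall // r0:Add2,r1:Add1,r2:-16,r3:5
cycle 13: CDB Add1=-27; issue ADD r1<-Add1 // r0:Add2,r1:Add1,r2:-16,r3:5
cycle 14: - // r0:Add2,r1:Add1,r2:-16,r3:5
cycle 15: CDB Add2=-32 // r0:-32,r1:Add1,r2:-16,r3:5
cycle 16: - // r0:-32,r1:Add1,r2:-16,r3:5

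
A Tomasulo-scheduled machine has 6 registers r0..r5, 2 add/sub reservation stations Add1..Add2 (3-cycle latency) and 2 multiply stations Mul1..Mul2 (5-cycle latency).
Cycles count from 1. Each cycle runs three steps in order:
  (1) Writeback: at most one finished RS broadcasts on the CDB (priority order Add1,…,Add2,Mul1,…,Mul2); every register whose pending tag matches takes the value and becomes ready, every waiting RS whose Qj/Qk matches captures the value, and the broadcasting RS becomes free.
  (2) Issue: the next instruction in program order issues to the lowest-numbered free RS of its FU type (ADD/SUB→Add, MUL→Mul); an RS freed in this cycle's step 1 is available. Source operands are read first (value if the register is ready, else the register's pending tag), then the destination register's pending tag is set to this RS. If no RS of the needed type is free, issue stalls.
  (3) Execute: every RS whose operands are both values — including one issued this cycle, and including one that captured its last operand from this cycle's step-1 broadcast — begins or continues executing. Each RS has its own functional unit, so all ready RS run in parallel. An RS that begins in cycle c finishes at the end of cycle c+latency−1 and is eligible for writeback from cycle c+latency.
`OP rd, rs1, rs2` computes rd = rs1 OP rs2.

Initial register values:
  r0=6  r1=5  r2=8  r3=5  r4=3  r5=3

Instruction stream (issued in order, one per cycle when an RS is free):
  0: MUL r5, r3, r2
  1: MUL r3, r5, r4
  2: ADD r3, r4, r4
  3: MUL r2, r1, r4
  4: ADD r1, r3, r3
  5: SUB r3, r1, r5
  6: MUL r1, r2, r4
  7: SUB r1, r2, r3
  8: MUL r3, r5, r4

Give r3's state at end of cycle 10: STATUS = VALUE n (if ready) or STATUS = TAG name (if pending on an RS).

c1: issue MUL r5<-Mul1 | r0:6,r1:5,r2:8,r3:5,r4:3,r5:Mul1
c2: issue MUL r3<-Mul2 | r0:6,r1:5,r2:8,r3:Mul2,r4:3,r5:Mul1
c3: issue ADD r3<-Add1 | r0:6,r1:5,r2:8,r3:Add1,r4:3,r5:Mul1
c4: stall | r0:6,r1:5,r2:8,r3:Add1,r4:3,r5:Mul1
c5: stall | r0:6,r1:5,r2:8,r3:Add1,r4:3,r5:Mul1
c6: CDB Add1=6; stall | r0:6,r1:5,r2:8,r3:6,r4:3,r5:Mul1
c7: CDB Mul1=40; issue MUL r2<-Mul1 | r0:6,r1:5,r2:Mul1,r3:6,r4:3,r5:40
c8: issue ADD r1<-Add1 | r0:6,r1:Add1,r2:Mul1,r3:6,r4:3,r5:40
c9: issue SUB r3<-Add2 | r0:6,r1:Add1,r2:Mul1,r3:Add2,r4:3,r5:40
c10: stall | r0:6,r1:Add1,r2:Mul1,r3:Add2,r4:3,r5:40

STATUS = TAG Add2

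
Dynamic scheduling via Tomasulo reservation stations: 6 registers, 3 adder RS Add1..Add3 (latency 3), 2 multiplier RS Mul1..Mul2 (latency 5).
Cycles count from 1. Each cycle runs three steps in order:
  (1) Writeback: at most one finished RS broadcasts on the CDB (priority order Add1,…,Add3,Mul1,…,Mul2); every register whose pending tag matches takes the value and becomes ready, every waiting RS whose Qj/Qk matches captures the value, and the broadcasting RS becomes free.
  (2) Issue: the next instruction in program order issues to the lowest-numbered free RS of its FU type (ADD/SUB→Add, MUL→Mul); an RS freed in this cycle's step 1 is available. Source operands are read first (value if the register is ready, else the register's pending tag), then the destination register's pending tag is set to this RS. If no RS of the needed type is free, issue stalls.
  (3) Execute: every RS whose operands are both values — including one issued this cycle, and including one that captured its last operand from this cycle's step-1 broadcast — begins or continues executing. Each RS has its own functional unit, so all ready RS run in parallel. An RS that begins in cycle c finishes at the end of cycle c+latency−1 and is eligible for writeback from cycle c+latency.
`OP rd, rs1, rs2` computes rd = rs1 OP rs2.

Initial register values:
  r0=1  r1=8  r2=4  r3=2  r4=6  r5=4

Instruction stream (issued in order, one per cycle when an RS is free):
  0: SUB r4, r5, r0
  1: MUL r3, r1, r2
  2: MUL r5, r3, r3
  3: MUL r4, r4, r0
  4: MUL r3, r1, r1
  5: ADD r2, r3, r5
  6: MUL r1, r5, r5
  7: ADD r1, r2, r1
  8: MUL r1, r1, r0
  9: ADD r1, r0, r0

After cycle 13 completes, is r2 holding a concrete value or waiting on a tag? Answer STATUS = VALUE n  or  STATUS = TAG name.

STATUS = TAG Add1

cycle 1: issue SUB r4<-Add1 // r0:1,r1:8,r2:4,r3:2,r4:Add1,r5:4
cycle 2: issue MUL r3<-Mul1 // r0:1,r1:8,r2:4,r3:Mul1,r4:Add1,r5:4
cycle 3: issue MUL r5<-Mul2 // r0:1,r1:8,r2:4,r3:Mul1,r4:Add1,r5:Mul2
cycle 4: CDB Add1=3; stall // r0:1,r1:8,r2:4,r3:Mul1,r4:3,r5:Mul2
cycle 5: stall // r0:1,r1:8,r2:4,r3:Mul1,r4:3,r5:Mul2
cycle 6: stall // r0:1,r1:8,r2:4,r3:Mul1,r4:3,r5:Mul2
cycle 7: CDB Mul1=32; issue MUL r4<-Mul1 // r0:1,r1:8,r2:4,r3:32,r4:Mul1,r5:Mul2
cycle 8: stall // r0:1,r1:8,r2:4,r3:32,r4:Mul1,r5:Mul2
cycle 9: stall // r0:1,r1:8,r2:4,r3:32,r4:Mul1,r5:Mul2
cycle 10: stall // r0:1,r1:8,r2:4,r3:32,r4:Mul1,r5:Mul2
cycle 11: stall // r0:1,r1:8,r2:4,r3:32,r4:Mul1,r5:Mul2
cycle 12: CDB Mul1=3; issue MUL r3<-Mul1 // r0:1,r1:8,r2:4,r3:Mul1,r4:3,r5:Mul2
cycle 13: CDB Mul2=1024; issue ADD r2<-Add1 // r0:1,r1:8,r2:Add1,r3:Mul1,r4:3,r5:1024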